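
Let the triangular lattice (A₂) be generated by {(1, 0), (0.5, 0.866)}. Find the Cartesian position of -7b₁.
(-7, 0)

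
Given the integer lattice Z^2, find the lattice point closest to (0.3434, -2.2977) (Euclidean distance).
(0, -2)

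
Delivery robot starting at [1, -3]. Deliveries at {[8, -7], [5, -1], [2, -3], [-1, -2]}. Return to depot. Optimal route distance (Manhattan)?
30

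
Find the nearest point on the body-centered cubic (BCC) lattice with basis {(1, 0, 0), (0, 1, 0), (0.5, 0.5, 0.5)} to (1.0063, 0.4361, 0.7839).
(1, 0, 1)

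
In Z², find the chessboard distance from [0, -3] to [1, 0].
3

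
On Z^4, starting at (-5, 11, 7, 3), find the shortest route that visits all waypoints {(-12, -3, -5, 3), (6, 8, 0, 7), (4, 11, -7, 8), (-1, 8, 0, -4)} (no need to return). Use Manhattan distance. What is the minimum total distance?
89
(one optimal route: (-5, 11, 7, 3) → (-1, 8, 0, -4) → (6, 8, 0, 7) → (4, 11, -7, 8) → (-12, -3, -5, 3))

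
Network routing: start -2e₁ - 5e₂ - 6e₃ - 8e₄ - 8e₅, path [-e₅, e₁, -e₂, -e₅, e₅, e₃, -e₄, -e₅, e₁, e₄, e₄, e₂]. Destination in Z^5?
(0, -5, -5, -7, -10)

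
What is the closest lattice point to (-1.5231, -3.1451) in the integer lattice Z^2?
(-2, -3)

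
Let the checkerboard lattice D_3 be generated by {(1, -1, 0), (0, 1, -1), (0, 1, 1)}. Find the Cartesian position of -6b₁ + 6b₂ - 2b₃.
(-6, 10, -8)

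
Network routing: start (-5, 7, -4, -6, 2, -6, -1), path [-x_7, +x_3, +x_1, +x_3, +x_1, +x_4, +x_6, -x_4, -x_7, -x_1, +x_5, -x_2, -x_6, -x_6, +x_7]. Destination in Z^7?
(-4, 6, -2, -6, 3, -7, -2)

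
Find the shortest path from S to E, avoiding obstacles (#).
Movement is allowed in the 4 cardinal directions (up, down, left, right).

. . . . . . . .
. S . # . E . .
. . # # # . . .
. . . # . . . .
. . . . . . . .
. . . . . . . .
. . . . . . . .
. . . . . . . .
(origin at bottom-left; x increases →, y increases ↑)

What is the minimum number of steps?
6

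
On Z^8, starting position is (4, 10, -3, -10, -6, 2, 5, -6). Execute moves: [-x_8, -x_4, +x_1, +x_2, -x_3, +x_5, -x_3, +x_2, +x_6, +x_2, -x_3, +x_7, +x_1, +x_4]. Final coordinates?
(6, 13, -6, -10, -5, 3, 6, -7)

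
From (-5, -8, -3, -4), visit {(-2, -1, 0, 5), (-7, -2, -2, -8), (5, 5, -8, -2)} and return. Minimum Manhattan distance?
92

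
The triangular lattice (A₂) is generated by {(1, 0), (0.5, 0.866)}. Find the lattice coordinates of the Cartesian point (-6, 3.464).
-8b₁ + 4b₂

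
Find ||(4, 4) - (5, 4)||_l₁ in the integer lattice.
1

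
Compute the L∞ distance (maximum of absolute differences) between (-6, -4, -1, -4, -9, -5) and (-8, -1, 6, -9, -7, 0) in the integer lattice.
7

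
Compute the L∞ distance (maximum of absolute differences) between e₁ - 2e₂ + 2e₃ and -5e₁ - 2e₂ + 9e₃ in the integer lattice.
7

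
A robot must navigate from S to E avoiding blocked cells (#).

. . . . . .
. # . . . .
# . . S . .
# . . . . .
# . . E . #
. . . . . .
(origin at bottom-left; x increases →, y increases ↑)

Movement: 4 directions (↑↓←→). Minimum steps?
2
(one shortest path: (3, 3) → (3, 2) → (3, 1))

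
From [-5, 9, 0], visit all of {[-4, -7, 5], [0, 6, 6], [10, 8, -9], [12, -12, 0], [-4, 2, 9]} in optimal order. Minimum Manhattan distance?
95
(one optimal route: (-5, 9, 0) → (0, 6, 6) → (-4, 2, 9) → (-4, -7, 5) → (12, -12, 0) → (10, 8, -9))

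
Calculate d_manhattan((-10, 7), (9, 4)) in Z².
22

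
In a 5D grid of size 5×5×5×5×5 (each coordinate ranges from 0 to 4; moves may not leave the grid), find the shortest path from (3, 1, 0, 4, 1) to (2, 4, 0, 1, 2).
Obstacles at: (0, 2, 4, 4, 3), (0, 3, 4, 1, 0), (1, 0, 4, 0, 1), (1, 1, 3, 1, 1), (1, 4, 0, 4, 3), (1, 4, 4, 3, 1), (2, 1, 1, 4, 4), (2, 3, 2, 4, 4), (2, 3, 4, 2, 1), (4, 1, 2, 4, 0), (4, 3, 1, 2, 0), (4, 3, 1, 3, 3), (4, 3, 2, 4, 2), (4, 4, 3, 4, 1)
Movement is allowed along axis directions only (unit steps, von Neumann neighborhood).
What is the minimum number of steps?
8
(one shortest path: (3, 1, 0, 4, 1) → (2, 1, 0, 4, 1) → (2, 2, 0, 4, 1) → (2, 3, 0, 4, 1) → (2, 4, 0, 4, 1) → (2, 4, 0, 3, 1) → (2, 4, 0, 2, 1) → (2, 4, 0, 1, 1) → (2, 4, 0, 1, 2))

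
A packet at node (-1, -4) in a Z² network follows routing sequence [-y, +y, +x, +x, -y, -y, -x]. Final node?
(0, -6)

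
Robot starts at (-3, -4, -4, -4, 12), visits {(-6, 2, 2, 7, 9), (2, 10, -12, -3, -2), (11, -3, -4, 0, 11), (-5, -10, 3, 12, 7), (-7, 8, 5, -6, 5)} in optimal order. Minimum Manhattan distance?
152
(one optimal route: (-3, -4, -4, -4, 12) → (11, -3, -4, 0, 11) → (2, 10, -12, -3, -2) → (-7, 8, 5, -6, 5) → (-6, 2, 2, 7, 9) → (-5, -10, 3, 12, 7))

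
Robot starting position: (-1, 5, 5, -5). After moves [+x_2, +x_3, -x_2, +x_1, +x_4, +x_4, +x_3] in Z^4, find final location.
(0, 5, 7, -3)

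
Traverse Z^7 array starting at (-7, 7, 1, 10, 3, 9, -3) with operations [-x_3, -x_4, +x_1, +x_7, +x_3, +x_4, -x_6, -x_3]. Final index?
(-6, 7, 0, 10, 3, 8, -2)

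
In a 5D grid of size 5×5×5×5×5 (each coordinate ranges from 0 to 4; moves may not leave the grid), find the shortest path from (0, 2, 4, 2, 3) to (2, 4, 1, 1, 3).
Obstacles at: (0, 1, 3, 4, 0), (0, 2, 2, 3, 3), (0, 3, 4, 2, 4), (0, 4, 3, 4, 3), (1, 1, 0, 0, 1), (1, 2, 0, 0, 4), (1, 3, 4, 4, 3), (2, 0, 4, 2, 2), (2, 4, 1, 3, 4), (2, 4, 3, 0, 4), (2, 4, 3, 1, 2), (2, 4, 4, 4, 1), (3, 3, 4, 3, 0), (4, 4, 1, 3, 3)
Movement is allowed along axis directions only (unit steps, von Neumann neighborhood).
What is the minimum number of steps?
8
(one shortest path: (0, 2, 4, 2, 3) → (1, 2, 4, 2, 3) → (2, 2, 4, 2, 3) → (2, 3, 4, 2, 3) → (2, 4, 4, 2, 3) → (2, 4, 3, 2, 3) → (2, 4, 2, 2, 3) → (2, 4, 1, 2, 3) → (2, 4, 1, 1, 3))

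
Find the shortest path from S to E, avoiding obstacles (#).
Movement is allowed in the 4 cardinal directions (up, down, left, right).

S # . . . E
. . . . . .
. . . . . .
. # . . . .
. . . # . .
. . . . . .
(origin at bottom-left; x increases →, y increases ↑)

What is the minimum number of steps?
7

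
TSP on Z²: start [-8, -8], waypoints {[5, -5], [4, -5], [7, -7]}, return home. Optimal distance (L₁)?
36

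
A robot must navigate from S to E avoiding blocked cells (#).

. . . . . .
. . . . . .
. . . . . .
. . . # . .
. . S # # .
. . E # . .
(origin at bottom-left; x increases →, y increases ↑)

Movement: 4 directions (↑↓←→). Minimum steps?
1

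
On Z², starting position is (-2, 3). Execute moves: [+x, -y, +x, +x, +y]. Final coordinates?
(1, 3)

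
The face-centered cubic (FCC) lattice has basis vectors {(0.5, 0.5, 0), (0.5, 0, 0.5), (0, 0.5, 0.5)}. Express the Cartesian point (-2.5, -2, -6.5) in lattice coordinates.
2b₁ - 7b₂ - 6b₃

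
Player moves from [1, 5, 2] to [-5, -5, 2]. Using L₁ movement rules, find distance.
16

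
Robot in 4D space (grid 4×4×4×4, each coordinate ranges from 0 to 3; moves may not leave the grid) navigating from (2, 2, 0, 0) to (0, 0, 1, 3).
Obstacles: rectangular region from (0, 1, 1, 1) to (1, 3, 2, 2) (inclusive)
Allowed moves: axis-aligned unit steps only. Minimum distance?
8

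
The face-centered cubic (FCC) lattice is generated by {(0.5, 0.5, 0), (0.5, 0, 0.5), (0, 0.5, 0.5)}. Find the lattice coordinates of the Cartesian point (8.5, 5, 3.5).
10b₁ + 7b₂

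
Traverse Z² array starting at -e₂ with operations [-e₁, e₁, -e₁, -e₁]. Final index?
(-2, -1)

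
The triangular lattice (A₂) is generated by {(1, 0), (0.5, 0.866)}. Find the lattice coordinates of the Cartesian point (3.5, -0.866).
4b₁ - b₂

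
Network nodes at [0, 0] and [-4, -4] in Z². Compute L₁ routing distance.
8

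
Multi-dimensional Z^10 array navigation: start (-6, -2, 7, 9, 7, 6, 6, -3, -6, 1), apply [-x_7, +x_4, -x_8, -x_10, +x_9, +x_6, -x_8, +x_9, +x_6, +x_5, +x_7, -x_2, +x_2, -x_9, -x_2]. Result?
(-6, -3, 7, 10, 8, 8, 6, -5, -5, 0)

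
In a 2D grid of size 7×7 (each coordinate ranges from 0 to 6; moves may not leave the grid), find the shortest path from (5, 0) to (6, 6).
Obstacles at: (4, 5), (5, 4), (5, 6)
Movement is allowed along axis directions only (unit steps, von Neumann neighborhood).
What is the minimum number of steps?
7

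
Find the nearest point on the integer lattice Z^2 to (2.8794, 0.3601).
(3, 0)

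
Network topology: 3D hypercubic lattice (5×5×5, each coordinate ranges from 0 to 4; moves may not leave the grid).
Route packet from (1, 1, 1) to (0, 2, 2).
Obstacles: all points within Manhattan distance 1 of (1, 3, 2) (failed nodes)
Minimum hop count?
3
(one shortest path: (1, 1, 1) → (0, 1, 1) → (0, 2, 1) → (0, 2, 2))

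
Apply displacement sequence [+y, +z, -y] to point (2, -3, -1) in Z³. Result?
(2, -3, 0)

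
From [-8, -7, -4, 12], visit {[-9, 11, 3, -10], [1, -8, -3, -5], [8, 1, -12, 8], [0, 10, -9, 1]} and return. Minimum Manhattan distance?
164
(one optimal route: (-8, -7, -4, 12) → (1, -8, -3, -5) → (-9, 11, 3, -10) → (0, 10, -9, 1) → (8, 1, -12, 8) → (-8, -7, -4, 12))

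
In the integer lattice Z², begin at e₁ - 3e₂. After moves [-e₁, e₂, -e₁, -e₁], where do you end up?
(-2, -2)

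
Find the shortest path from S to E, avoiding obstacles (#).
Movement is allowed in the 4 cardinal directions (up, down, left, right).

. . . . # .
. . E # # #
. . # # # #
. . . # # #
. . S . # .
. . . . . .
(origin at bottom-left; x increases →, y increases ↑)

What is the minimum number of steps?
5
(one shortest path: (2, 1) → (1, 1) → (1, 2) → (1, 3) → (1, 4) → (2, 4))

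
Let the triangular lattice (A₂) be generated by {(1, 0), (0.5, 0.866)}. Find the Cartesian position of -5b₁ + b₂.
(-4.5, 0.866)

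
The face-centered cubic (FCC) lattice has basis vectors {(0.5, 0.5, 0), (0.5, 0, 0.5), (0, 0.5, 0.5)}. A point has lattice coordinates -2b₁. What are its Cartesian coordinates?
(-1, -1, 0)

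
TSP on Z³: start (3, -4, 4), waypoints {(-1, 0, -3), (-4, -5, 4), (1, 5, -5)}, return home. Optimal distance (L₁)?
52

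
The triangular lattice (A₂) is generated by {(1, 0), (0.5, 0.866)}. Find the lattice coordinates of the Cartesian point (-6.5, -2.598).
-5b₁ - 3b₂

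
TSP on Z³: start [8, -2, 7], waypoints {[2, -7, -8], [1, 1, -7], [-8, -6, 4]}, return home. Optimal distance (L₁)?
80
(one optimal route: (8, -2, 7) → (1, 1, -7) → (2, -7, -8) → (-8, -6, 4) → (8, -2, 7))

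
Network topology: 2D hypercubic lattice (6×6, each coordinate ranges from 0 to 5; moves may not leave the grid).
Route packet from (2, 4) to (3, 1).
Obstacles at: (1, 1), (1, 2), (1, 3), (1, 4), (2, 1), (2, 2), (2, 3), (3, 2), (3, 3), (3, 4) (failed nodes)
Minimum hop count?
8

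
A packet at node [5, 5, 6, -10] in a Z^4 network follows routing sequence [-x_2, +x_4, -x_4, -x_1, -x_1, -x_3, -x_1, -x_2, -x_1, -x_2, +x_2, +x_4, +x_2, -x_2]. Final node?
(1, 3, 5, -9)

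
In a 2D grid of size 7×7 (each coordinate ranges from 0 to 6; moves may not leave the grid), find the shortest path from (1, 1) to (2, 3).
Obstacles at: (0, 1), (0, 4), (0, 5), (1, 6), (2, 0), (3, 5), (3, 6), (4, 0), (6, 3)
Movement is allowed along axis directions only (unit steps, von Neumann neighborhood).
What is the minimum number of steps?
3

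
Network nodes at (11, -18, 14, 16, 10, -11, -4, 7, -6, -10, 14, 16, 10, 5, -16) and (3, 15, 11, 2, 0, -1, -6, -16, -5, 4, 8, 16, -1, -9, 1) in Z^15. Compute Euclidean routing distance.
54.1295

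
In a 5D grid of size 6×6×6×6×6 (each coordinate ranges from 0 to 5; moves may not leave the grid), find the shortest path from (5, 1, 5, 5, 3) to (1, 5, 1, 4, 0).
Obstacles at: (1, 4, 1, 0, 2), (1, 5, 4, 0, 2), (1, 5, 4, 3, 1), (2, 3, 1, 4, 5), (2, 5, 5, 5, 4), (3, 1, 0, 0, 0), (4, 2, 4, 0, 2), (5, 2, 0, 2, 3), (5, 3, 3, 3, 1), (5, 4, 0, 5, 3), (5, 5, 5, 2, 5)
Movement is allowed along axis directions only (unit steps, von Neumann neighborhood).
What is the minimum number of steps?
16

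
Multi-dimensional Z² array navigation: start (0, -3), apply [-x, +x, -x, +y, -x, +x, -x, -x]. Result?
(-3, -2)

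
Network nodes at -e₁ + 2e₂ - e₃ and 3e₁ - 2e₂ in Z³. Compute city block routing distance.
9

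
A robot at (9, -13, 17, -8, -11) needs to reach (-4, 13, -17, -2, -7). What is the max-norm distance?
34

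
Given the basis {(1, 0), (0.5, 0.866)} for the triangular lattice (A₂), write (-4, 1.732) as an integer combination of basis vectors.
-5b₁ + 2b₂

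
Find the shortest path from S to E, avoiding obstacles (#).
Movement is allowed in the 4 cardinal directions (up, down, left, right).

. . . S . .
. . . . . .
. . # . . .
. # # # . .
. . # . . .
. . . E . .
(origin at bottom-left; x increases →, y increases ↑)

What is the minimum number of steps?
7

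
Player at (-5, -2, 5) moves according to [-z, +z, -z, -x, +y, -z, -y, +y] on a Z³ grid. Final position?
(-6, -1, 3)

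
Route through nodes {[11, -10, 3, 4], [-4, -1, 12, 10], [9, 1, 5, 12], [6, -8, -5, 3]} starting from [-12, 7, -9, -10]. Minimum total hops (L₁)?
113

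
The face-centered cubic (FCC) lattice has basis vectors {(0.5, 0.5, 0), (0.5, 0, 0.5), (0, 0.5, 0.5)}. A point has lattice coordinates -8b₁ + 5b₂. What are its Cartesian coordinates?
(-1.5, -4, 2.5)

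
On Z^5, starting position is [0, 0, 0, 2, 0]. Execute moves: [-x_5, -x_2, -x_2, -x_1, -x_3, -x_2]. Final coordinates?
(-1, -3, -1, 2, -1)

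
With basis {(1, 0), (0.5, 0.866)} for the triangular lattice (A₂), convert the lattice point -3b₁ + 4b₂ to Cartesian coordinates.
(-1, 3.464)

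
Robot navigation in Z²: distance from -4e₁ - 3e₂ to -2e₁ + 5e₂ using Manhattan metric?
10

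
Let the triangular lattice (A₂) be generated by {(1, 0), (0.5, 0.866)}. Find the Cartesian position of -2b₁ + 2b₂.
(-1, 1.732)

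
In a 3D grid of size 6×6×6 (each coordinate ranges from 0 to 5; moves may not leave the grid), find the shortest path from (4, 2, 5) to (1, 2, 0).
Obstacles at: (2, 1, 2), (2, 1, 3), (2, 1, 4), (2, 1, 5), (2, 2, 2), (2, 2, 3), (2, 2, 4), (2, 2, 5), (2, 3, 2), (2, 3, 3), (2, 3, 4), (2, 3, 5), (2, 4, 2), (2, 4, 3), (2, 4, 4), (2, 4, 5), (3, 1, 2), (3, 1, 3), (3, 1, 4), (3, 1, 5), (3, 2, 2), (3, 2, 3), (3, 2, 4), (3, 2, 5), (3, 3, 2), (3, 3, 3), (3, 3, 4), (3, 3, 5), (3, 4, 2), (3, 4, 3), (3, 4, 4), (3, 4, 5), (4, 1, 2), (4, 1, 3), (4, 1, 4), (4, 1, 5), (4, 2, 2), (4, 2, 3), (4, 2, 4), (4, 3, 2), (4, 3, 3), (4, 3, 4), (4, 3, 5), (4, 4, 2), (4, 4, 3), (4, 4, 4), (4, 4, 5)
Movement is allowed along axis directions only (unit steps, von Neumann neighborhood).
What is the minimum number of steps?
10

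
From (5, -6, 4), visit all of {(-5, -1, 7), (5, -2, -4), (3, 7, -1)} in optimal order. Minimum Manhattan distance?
50
(one optimal route: (5, -6, 4) → (5, -2, -4) → (3, 7, -1) → (-5, -1, 7))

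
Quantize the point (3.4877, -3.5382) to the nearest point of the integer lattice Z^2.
(3, -4)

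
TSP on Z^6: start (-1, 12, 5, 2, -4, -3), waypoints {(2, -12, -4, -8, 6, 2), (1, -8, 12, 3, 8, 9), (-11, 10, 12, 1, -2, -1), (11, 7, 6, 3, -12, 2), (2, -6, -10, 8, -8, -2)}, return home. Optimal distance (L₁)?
246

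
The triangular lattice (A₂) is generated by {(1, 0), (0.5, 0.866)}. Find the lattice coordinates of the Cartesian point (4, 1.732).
3b₁ + 2b₂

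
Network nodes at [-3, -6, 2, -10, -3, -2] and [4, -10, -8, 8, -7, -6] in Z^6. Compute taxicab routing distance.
47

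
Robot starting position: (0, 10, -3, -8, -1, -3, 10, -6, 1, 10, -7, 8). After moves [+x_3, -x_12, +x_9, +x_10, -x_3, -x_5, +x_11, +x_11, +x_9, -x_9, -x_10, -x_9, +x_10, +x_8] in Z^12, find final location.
(0, 10, -3, -8, -2, -3, 10, -5, 1, 11, -5, 7)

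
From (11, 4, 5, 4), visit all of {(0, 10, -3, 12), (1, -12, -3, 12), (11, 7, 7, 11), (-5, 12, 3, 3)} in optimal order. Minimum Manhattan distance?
90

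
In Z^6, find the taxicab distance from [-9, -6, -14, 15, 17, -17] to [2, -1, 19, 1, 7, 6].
96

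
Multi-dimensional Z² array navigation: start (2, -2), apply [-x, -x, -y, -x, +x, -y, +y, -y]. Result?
(0, -4)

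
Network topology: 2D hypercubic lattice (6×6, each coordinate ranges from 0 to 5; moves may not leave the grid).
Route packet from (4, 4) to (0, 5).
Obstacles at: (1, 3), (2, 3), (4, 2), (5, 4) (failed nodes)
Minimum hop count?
5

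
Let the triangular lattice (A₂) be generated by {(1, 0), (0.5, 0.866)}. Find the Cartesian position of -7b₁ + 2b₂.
(-6, 1.732)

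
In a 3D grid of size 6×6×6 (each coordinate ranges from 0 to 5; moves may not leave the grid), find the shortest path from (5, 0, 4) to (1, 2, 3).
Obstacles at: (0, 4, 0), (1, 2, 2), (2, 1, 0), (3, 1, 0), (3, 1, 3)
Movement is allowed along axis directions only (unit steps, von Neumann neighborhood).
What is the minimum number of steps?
7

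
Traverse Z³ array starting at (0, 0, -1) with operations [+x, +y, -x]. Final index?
(0, 1, -1)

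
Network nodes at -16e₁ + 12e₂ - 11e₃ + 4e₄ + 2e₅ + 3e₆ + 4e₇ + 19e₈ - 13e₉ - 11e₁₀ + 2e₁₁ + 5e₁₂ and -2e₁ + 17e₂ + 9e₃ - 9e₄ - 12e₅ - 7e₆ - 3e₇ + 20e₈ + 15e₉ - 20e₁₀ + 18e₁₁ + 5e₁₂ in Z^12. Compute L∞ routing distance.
28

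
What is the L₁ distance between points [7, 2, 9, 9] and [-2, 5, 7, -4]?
27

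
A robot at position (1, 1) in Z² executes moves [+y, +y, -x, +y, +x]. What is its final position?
(1, 4)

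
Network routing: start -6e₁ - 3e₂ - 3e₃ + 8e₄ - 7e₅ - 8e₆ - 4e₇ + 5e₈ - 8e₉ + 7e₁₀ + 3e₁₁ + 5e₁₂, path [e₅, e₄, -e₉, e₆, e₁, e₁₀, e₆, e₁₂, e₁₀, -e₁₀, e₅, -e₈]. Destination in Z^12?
(-5, -3, -3, 9, -5, -6, -4, 4, -9, 8, 3, 6)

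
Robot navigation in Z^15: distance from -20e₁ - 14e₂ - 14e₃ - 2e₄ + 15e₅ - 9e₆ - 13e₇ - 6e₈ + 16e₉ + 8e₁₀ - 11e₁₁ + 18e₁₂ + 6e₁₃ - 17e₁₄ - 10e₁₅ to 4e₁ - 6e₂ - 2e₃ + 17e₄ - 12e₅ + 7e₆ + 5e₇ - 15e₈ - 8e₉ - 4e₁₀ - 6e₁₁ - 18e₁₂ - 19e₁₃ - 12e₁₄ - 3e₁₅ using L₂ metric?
72.6292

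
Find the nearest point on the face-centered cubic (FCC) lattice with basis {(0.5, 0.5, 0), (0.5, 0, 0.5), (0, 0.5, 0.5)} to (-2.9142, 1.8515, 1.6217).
(-3, 1.5, 1.5)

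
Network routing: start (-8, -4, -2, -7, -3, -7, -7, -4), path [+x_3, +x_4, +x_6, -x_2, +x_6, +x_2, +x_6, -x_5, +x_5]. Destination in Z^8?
(-8, -4, -1, -6, -3, -4, -7, -4)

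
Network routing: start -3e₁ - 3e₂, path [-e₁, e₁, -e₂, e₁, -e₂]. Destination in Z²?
(-2, -5)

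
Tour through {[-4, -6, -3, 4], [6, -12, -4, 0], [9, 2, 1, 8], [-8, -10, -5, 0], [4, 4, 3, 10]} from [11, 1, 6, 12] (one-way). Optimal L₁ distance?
84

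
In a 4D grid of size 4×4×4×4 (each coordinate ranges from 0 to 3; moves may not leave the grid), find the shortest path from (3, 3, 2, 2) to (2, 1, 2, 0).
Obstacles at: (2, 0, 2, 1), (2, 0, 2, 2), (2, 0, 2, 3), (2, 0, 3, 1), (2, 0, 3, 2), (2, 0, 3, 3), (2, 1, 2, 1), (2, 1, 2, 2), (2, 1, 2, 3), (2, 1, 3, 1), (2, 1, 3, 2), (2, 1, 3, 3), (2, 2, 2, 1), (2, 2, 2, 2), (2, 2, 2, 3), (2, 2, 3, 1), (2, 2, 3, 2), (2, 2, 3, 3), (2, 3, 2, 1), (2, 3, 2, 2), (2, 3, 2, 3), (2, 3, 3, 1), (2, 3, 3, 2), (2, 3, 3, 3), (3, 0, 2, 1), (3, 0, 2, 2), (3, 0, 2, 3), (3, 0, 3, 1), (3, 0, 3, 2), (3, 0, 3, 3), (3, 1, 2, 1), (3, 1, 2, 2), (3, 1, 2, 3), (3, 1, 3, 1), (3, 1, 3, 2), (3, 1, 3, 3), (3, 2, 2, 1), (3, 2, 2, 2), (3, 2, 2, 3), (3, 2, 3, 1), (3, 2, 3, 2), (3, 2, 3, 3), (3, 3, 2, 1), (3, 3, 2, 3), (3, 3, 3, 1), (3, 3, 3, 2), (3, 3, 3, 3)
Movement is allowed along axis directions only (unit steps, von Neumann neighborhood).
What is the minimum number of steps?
7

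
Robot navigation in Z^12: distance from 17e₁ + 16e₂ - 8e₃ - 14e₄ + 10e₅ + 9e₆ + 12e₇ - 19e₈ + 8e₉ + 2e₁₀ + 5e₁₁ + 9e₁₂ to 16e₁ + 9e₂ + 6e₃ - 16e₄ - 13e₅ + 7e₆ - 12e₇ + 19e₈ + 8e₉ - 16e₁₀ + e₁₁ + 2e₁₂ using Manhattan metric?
140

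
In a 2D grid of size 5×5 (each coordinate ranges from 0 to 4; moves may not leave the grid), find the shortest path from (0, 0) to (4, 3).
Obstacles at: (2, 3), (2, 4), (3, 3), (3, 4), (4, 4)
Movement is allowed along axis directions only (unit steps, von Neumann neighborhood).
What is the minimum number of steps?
7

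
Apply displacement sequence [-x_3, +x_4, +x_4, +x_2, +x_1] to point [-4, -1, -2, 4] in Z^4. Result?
(-3, 0, -3, 6)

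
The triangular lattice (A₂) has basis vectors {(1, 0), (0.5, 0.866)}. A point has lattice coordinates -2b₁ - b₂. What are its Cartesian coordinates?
(-2.5, -0.866)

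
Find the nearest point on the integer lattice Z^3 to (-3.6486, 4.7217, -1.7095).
(-4, 5, -2)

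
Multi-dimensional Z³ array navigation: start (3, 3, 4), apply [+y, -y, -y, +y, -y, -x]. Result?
(2, 2, 4)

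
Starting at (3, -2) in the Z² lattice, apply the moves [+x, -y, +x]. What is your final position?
(5, -3)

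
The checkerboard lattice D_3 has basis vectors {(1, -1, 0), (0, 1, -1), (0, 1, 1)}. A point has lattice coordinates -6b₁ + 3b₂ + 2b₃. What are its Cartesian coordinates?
(-6, 11, -1)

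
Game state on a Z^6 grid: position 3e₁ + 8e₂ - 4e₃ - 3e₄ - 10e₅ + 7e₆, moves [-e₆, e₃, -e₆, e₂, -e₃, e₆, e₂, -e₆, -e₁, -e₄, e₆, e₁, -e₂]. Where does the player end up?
(3, 9, -4, -4, -10, 6)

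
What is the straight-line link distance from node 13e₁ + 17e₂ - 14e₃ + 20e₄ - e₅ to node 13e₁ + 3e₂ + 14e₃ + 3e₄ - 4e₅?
35.7491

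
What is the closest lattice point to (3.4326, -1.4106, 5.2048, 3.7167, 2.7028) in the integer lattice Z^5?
(3, -1, 5, 4, 3)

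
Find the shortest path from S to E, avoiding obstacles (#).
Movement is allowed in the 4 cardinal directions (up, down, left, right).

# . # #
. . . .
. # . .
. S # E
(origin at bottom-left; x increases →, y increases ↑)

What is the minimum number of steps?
8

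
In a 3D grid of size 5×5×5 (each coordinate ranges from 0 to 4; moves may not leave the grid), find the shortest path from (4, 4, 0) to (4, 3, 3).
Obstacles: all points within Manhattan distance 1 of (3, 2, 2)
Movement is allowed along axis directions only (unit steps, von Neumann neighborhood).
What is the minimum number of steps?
4
(one shortest path: (4, 4, 0) → (4, 3, 0) → (4, 3, 1) → (4, 3, 2) → (4, 3, 3))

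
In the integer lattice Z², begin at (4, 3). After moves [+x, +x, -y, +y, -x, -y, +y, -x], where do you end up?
(4, 3)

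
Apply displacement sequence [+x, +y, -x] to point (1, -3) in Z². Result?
(1, -2)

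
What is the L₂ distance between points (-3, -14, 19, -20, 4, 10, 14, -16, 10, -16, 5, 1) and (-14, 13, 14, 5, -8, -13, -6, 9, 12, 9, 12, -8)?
62.9047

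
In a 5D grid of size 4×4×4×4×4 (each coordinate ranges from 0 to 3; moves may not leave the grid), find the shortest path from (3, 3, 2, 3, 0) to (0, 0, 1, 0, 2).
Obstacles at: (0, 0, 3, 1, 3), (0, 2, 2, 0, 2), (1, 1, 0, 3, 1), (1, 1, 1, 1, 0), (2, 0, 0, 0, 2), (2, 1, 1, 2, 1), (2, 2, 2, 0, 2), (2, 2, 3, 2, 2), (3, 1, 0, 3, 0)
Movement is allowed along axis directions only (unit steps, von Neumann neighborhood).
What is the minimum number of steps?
12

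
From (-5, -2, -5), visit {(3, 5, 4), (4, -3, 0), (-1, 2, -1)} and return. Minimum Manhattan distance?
52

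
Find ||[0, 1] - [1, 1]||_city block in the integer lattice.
1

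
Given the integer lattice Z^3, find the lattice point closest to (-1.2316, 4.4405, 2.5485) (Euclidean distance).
(-1, 4, 3)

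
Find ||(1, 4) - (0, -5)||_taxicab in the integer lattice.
10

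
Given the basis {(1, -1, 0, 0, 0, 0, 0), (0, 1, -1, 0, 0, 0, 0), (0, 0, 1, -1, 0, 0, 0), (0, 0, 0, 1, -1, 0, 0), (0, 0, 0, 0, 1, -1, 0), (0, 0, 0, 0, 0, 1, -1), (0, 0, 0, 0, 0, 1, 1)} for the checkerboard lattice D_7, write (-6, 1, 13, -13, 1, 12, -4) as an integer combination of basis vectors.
-6b₁ - 5b₂ + 8b₃ - 5b₄ - 4b₅ + 6b₆ + 2b₇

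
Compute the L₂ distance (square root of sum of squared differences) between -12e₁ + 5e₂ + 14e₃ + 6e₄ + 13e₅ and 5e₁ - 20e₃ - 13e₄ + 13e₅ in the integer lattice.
42.7902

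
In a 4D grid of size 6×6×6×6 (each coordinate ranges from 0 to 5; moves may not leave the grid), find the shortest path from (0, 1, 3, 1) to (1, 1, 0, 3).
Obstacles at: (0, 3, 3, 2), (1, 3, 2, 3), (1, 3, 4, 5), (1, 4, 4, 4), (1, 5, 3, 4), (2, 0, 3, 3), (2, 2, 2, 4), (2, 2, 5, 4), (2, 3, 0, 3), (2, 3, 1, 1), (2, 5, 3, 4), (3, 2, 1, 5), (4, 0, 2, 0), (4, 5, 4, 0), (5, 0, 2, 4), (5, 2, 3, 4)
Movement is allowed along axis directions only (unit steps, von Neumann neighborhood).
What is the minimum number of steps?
6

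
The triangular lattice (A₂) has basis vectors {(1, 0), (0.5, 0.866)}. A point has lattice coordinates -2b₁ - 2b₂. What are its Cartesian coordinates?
(-3, -1.732)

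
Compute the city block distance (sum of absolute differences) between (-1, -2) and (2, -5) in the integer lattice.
6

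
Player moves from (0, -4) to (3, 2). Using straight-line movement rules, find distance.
6.7082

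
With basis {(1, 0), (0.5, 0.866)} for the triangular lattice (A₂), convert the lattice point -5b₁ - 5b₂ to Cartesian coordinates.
(-7.5, -4.33)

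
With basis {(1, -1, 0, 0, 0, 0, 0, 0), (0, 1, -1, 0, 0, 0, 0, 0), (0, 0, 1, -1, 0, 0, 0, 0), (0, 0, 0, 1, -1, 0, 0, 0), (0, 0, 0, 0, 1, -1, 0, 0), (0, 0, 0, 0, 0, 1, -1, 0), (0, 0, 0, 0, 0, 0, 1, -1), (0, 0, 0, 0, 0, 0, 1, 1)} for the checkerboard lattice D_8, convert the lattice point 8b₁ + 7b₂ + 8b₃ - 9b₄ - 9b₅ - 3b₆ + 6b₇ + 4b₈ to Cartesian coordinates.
(8, -1, 1, -17, 0, 6, 13, -2)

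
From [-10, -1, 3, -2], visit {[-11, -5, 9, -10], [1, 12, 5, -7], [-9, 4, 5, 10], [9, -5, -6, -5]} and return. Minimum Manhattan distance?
152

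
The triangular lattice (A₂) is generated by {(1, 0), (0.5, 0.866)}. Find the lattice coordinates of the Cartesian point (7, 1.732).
6b₁ + 2b₂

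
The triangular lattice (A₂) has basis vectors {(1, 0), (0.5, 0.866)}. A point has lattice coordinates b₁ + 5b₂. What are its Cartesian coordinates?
(3.5, 4.33)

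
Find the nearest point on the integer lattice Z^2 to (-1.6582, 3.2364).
(-2, 3)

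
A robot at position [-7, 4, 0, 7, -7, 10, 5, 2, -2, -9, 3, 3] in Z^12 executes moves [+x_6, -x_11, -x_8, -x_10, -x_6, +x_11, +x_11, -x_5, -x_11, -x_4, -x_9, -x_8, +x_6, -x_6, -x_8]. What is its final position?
(-7, 4, 0, 6, -8, 10, 5, -1, -3, -10, 3, 3)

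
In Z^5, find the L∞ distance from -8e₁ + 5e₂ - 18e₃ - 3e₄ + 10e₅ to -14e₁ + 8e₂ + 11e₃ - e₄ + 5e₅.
29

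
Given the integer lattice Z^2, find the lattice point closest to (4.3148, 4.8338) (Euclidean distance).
(4, 5)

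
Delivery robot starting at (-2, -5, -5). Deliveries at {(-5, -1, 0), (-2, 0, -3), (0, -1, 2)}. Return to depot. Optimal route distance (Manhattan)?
34
(one optimal route: (-2, -5, -5) → (-5, -1, 0) → (0, -1, 2) → (-2, 0, -3) → (-2, -5, -5))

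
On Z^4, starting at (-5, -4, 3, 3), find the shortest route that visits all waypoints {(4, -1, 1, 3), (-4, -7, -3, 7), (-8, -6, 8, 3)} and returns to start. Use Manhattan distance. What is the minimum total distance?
66
(one optimal route: (-5, -4, 3, 3) → (4, -1, 1, 3) → (-4, -7, -3, 7) → (-8, -6, 8, 3) → (-5, -4, 3, 3))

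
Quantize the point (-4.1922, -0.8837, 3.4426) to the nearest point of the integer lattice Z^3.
(-4, -1, 3)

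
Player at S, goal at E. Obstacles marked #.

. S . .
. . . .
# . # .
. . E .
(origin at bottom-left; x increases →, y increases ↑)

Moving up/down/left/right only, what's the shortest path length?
4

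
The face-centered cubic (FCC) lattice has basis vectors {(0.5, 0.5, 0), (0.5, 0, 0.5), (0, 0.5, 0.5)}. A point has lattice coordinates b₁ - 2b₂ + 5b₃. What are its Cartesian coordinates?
(-0.5, 3, 1.5)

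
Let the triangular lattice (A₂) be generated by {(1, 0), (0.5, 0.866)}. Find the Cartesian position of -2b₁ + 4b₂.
(0, 3.464)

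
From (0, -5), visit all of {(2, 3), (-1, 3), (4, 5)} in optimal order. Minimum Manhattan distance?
16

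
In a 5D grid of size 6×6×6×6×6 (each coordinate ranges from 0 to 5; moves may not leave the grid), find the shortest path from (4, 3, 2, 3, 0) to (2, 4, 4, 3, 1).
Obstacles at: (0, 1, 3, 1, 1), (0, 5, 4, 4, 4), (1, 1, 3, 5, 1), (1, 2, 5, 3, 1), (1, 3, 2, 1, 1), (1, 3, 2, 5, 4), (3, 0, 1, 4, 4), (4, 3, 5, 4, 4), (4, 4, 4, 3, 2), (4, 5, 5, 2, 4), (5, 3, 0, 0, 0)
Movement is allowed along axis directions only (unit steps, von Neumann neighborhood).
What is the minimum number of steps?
6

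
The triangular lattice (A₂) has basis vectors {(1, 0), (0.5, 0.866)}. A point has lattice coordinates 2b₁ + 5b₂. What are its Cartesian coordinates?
(4.5, 4.33)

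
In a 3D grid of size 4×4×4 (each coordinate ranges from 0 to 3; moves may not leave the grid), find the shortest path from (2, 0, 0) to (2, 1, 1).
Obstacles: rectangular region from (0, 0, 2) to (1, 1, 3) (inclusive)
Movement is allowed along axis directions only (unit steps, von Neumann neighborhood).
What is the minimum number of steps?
2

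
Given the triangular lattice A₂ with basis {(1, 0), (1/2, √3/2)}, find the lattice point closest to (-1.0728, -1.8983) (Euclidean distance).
(-1, -1.732)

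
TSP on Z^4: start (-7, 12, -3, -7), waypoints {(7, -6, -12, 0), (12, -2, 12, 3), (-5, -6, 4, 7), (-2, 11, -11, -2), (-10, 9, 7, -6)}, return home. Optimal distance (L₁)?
170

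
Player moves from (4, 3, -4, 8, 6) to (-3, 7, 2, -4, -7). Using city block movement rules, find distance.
42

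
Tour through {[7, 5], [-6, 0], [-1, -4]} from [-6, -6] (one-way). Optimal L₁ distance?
32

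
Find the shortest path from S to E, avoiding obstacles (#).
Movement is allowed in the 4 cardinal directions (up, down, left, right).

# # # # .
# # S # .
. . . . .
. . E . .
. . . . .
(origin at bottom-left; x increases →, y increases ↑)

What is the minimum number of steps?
2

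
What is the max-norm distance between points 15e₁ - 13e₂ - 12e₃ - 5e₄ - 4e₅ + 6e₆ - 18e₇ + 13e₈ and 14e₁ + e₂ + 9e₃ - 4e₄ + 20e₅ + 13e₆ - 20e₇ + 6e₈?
24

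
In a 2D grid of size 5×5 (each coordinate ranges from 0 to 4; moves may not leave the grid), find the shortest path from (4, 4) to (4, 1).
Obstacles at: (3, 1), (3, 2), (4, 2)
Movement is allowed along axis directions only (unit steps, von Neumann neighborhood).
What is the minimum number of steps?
9
(one shortest path: (4, 4) → (3, 4) → (2, 4) → (2, 3) → (2, 2) → (2, 1) → (2, 0) → (3, 0) → (4, 0) → (4, 1))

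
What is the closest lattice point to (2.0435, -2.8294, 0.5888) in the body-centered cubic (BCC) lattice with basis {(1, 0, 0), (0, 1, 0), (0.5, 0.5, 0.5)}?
(2, -3, 1)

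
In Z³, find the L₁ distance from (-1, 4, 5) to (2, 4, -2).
10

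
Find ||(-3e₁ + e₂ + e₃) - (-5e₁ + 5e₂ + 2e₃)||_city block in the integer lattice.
7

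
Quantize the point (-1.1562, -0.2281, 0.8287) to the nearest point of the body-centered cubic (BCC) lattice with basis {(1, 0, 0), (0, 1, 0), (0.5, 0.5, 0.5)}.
(-1, 0, 1)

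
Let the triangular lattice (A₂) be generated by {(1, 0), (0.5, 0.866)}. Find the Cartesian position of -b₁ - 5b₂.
(-3.5, -4.33)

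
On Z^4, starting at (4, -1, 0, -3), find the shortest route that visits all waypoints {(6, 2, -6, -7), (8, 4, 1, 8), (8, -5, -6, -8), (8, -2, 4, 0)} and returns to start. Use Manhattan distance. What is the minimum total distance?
84
(one optimal route: (4, -1, 0, -3) → (6, 2, -6, -7) → (8, -5, -6, -8) → (8, -2, 4, 0) → (8, 4, 1, 8) → (4, -1, 0, -3))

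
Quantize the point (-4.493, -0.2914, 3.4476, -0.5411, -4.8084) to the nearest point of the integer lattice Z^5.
(-4, 0, 3, -1, -5)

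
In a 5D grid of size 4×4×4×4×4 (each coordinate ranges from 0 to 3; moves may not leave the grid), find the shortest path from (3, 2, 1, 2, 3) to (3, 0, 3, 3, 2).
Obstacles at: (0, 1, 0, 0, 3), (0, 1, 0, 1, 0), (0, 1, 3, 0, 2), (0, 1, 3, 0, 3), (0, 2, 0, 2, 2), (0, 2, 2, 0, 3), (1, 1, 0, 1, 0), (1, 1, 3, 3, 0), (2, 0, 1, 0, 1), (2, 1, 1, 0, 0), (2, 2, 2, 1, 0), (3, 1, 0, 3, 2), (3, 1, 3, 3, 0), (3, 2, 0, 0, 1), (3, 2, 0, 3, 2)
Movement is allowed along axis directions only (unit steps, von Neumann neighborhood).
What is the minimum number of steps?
6
(one shortest path: (3, 2, 1, 2, 3) → (3, 1, 1, 2, 3) → (3, 0, 1, 2, 3) → (3, 0, 2, 2, 3) → (3, 0, 3, 2, 3) → (3, 0, 3, 3, 3) → (3, 0, 3, 3, 2))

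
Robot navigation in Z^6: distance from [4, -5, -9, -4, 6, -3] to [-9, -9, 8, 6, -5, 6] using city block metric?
64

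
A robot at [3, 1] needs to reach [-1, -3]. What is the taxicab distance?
8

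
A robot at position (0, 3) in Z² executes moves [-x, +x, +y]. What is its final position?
(0, 4)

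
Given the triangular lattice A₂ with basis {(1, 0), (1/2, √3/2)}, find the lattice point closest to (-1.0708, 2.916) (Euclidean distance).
(-1.5, 2.598)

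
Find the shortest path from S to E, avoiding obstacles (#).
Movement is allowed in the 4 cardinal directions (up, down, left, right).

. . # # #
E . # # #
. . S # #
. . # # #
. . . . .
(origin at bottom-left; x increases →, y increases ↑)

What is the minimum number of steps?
3
(one shortest path: (2, 2) → (1, 2) → (0, 2) → (0, 3))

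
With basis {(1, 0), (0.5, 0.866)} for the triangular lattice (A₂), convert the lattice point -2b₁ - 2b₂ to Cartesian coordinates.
(-3, -1.732)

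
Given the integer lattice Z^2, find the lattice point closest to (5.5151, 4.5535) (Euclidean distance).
(6, 5)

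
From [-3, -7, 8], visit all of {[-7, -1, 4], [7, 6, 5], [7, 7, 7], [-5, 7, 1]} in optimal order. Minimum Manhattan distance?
47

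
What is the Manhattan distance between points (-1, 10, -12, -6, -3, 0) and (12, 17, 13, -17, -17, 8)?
78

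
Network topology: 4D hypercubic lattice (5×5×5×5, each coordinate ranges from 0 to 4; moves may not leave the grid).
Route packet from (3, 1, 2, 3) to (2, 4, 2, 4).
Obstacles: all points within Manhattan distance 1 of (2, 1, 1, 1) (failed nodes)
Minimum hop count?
5
(one shortest path: (3, 1, 2, 3) → (2, 1, 2, 3) → (2, 2, 2, 3) → (2, 3, 2, 3) → (2, 4, 2, 3) → (2, 4, 2, 4))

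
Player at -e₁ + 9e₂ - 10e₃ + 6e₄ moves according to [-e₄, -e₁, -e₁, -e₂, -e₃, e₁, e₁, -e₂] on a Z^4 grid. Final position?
(-1, 7, -11, 5)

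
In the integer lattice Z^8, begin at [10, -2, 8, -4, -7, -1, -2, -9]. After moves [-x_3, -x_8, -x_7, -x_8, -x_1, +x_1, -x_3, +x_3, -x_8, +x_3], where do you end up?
(10, -2, 8, -4, -7, -1, -3, -12)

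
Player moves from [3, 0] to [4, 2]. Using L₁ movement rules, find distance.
3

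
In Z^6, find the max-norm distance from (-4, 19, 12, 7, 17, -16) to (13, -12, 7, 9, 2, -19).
31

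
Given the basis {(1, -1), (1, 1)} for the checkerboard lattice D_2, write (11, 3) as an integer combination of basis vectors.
4b₁ + 7b₂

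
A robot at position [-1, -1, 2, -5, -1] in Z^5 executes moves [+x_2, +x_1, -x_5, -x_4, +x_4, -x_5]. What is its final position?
(0, 0, 2, -5, -3)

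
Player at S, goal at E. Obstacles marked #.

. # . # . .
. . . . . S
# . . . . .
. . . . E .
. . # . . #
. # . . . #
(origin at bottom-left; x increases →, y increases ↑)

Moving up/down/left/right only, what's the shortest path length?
3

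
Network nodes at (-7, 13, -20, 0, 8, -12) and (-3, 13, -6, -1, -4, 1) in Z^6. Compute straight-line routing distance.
22.9347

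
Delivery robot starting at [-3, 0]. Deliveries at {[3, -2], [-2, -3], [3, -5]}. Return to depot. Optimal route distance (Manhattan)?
22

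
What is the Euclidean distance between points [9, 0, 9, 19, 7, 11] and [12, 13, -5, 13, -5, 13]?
23.622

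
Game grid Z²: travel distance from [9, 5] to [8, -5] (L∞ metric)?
10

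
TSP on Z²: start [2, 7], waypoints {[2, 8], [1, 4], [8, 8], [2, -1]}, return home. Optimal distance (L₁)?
32
(one optimal route: (2, 7) → (2, 8) → (8, 8) → (1, 4) → (2, -1) → (2, 7))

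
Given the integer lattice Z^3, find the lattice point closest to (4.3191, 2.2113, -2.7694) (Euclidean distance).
(4, 2, -3)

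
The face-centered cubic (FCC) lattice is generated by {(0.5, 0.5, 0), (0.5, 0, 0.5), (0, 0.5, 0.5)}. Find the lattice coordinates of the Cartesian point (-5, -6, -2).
-9b₁ - b₂ - 3b₃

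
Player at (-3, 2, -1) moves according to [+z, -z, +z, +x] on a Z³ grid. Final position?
(-2, 2, 0)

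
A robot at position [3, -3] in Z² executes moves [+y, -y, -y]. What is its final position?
(3, -4)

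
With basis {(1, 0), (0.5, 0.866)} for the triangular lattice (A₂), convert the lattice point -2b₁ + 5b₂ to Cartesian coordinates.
(0.5, 4.33)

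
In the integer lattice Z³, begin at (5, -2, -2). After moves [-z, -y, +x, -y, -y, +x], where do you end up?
(7, -5, -3)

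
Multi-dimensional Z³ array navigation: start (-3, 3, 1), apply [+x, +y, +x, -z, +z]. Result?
(-1, 4, 1)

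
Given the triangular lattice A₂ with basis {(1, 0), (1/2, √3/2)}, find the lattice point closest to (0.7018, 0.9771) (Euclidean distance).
(0.5, 0.866)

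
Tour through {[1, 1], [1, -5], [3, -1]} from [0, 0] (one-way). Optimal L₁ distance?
12
(one optimal route: (0, 0) → (1, 1) → (3, -1) → (1, -5))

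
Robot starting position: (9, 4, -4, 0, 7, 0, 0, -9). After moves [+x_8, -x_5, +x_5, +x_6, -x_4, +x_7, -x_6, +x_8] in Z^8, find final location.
(9, 4, -4, -1, 7, 0, 1, -7)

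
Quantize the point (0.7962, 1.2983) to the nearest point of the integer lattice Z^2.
(1, 1)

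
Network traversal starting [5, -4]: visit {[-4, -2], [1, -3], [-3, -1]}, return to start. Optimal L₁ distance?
24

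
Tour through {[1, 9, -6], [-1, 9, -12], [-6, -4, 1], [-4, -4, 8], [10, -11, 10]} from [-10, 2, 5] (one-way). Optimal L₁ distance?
99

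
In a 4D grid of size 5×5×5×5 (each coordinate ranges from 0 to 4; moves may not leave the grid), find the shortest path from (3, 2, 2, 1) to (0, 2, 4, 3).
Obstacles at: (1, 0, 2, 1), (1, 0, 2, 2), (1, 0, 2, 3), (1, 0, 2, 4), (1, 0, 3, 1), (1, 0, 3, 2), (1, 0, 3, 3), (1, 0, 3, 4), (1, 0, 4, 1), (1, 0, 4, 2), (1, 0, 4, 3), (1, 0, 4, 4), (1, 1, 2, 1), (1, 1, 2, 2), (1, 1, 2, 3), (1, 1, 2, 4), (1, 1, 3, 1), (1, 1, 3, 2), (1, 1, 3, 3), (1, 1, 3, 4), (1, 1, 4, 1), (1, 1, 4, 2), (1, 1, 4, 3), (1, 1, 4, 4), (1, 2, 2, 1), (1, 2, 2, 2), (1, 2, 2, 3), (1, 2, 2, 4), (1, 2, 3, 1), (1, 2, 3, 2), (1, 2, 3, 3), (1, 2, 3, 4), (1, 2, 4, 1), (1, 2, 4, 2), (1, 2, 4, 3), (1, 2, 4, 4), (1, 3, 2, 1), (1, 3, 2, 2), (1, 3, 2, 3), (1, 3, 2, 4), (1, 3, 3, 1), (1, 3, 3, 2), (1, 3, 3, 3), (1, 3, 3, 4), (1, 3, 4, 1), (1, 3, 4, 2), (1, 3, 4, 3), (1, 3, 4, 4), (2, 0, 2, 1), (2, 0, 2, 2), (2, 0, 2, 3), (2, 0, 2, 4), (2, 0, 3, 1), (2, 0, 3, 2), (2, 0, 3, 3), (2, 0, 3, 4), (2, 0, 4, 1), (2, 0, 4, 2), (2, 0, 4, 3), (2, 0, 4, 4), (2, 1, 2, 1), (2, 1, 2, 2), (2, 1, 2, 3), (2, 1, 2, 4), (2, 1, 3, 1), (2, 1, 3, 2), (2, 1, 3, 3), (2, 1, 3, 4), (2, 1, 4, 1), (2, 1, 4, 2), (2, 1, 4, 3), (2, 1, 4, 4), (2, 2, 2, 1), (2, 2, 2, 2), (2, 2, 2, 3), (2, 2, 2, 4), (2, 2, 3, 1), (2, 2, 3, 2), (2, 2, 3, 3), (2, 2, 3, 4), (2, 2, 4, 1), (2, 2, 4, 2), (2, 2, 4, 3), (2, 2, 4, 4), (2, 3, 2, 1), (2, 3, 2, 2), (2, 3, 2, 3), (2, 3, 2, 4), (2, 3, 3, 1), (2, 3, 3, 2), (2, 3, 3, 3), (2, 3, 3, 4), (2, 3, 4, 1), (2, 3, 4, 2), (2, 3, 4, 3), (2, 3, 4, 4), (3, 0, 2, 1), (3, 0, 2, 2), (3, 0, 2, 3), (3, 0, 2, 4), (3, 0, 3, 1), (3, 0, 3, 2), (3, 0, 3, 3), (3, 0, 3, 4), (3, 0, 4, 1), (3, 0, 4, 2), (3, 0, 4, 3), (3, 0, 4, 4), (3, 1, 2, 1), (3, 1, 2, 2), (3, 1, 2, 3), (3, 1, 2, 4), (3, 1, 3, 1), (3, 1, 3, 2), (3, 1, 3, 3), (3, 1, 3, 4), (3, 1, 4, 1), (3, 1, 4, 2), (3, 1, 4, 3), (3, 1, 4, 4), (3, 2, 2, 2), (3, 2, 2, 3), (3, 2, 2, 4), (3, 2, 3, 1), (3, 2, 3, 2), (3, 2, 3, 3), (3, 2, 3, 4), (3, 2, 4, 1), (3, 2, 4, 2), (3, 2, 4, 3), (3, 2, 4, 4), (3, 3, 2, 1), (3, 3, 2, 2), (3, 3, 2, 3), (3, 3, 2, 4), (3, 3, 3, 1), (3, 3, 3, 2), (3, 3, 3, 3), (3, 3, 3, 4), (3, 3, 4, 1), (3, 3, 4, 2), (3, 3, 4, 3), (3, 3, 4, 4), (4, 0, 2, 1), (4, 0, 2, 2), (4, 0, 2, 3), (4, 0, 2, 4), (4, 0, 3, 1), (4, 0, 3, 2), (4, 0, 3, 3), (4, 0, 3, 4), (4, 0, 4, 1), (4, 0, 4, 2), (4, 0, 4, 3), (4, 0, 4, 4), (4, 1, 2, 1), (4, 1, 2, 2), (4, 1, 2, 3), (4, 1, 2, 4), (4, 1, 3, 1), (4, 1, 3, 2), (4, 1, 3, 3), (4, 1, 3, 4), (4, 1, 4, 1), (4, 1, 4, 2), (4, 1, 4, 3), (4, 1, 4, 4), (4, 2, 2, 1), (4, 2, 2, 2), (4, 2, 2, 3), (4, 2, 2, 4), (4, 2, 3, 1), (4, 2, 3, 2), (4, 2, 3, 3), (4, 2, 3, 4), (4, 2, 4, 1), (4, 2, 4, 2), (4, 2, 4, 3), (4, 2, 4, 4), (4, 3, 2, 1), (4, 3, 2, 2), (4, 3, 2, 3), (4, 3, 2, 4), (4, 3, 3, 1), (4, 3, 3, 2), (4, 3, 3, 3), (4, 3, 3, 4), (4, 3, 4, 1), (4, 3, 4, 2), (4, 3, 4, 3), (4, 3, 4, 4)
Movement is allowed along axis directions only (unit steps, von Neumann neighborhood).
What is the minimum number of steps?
9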